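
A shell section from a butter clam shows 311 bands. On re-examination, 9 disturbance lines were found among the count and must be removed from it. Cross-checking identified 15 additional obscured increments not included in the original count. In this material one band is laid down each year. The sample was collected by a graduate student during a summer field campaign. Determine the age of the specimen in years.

Adjusted count: 311 − 9 + 15 = 317 bands.
At one band per year, that is 317 years.

317 yr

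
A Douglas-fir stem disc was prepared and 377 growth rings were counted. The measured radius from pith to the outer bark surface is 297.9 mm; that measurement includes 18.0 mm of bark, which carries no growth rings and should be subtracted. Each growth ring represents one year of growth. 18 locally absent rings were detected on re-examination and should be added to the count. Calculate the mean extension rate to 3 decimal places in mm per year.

Correcting the raw count gives 377 + 18 = 395 true growth rings.
Net length = 297.9 − 18.0 = 279.9 mm.
279.9 mm over 395 years gives 279.9 / 395 ≈ 0.709 mm per year.

0.709 mm per year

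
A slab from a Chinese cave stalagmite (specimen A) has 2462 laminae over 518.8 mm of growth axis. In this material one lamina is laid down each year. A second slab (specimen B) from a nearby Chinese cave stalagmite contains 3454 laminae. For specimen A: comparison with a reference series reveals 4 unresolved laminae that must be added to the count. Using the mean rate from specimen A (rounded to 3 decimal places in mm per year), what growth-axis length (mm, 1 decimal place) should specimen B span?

Specimen A: adjusted count: 2462 + 4 = 2466 laminae.
A: 518.8 mm over 2466 years gives 518.8 / 2466 ≈ 0.210 mm/yr.
Length of B = 0.210 × 3454 = 725.3 mm.

725.3 mm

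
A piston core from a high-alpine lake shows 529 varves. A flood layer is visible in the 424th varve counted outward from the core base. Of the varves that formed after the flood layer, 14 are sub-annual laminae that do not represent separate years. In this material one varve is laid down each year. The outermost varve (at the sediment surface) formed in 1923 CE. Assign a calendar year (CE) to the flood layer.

1832 CE

Between varve 424 and the sediment surface there are 529 − 424 = 105 varves.
Removing the 14 false varves leaves 105 − 14 = 91 true varves beyond the flood layer.
1923 − 91 = 1832 CE.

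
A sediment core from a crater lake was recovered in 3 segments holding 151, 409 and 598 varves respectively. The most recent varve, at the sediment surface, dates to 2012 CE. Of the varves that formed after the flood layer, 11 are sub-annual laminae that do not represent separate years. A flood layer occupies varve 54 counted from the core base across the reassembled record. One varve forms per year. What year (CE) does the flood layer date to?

Total varves = 151 + 409 + 598 = 1158.
The flood layer sits at varve 54 from the core base, so 1158 − 54 = 1104 varves formed after it.
Excluding 11 false varves: 1104 − 11 = 1093.
2012 − 1093 = 919 CE.

919 CE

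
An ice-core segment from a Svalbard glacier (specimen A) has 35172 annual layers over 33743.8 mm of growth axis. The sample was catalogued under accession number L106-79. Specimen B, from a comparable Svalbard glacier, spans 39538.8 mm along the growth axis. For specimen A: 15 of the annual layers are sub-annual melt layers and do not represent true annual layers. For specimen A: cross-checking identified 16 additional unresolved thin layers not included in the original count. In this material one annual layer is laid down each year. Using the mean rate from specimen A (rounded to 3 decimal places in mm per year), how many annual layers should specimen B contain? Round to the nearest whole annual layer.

41229 annual layers

Specimen A: after corrections the count is 35172 − 15 + 16 = 35173 annual layers.
A: 33743.8 mm over 35173 years gives 33743.8 / 35173 ≈ 0.959 mm/yr.
B spans 39538.8 / 0.959 = 41229.20 years ≈ 41229 annual layers.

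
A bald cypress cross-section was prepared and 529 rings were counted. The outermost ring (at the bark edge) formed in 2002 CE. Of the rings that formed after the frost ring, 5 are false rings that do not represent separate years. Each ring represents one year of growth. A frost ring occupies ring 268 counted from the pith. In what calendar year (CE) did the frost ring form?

529 − 268 = 261 rings lie beyond the frost ring toward the bark edge.
Excluding 5 false rings: 261 − 5 = 256.
Counting back 256 years from 2002 CE places the frost ring in 2002 − 256 = 1746 CE.

1746 CE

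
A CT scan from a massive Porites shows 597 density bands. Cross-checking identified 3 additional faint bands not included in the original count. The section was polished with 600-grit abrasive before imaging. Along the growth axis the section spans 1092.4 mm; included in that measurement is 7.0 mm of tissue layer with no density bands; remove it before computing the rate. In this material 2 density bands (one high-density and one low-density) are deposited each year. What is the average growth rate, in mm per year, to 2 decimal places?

3.62 mm per year

Adjusted count: 597 + 3 = 600 density bands.
600 density bands at 2 per year is 600 / 2 = 300 years.
Removing the 7.0 mm offcut leaves 1092.4 − 7.0 = 1085.4 mm.
Mean rate = 1085.4 mm / 300 years ≈ 3.62 mm per year.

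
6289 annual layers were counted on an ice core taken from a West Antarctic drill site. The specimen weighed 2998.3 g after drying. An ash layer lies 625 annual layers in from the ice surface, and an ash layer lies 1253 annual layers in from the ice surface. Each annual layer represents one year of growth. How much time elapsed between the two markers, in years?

628 yr

The two markers are separated by 1253 − 625 = 628 annual layers.
At one annual layer per year, 628 years elapsed between them.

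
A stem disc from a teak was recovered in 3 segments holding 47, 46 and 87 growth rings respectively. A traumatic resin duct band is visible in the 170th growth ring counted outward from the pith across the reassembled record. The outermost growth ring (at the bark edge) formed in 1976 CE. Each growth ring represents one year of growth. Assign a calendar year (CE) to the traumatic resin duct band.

1966 CE

Total growth rings = 47 + 46 + 87 = 180.
The traumatic resin duct band sits at growth ring 170 from the pith, so 180 − 170 = 10 growth rings formed after it.
The growth ring at the bark edge is 1976 CE, so the traumatic resin duct band dates to 1976 − 10 = 1966 CE.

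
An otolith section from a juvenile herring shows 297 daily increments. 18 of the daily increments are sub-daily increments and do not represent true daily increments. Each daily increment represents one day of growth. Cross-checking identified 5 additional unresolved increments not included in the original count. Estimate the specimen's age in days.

After corrections the count is 297 − 18 + 5 = 284 daily increments.
One daily increment per day makes the duration 284 days.

284 days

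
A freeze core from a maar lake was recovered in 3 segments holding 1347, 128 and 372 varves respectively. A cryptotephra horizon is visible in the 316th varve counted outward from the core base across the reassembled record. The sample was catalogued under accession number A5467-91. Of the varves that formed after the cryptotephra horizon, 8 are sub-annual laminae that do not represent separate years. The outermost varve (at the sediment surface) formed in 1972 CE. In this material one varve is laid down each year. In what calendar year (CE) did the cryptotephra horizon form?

Total varves = 1347 + 128 + 372 = 1847.
Between varve 316 and the sediment surface there are 1847 − 316 = 1531 varves.
Removing the 8 false varves leaves 1531 − 8 = 1523 true varves beyond the cryptotephra horizon.
The varve at the sediment surface is 1972 CE, so the cryptotephra horizon dates to 1972 − 1523 = 449 CE.

449 CE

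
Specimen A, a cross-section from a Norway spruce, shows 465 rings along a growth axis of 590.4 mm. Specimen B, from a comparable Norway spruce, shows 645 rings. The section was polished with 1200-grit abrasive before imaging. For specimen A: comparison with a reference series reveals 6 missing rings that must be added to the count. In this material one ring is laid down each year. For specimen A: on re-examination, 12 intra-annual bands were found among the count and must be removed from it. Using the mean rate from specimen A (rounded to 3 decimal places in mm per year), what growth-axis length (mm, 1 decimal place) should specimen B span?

829.5 mm

Specimen A: after corrections the count is 465 − 12 + 6 = 459 rings.
A: 590.4 mm over 459 years gives 590.4 / 459 ≈ 1.286 mm per year.
B's length ≈ 1.286 × 645 = 829.5 mm.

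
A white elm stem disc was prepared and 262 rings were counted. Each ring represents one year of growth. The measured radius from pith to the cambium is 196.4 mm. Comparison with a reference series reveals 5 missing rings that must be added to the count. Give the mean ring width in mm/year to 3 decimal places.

0.736 mm/year

After corrections the count is 262 + 5 = 267 rings.
Mean rate = 196.4 mm / 267 years ≈ 0.736 mm/year.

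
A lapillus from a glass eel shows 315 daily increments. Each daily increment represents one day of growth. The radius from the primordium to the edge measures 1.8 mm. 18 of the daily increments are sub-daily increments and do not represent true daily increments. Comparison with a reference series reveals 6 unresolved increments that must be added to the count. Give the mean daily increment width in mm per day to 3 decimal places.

After corrections the count is 315 − 18 + 6 = 303 daily increments.
Extension rate ≈ 1.8 / 303 = 0.006 mm per day.

0.006 mm per day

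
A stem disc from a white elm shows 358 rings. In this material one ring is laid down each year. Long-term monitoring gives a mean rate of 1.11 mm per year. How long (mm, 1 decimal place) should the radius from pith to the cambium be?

358 years of growth are recorded.
Predicted length = 1.11 mm/year × 358 years = 397.4 mm.

397.4 mm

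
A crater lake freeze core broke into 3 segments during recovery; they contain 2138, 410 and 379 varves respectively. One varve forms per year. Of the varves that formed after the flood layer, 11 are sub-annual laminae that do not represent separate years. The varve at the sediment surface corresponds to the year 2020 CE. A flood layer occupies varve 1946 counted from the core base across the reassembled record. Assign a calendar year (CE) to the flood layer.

1050 CE

Total varves = 2138 + 410 + 379 = 2927.
2927 − 1946 = 981 varves lie beyond the flood layer toward the sediment surface.
Removing the 11 false varves leaves 981 − 11 = 970 true varves beyond the flood layer.
The varve at the sediment surface is 2020 CE, so the flood layer dates to 2020 − 970 = 1050 CE.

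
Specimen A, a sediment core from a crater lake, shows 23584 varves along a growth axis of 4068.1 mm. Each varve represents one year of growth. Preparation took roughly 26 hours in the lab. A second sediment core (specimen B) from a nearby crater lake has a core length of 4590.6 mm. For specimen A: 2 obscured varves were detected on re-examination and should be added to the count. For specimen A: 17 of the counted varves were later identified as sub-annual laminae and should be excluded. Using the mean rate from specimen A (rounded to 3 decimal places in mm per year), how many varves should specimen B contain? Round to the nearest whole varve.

26535 varves

Specimen A: correcting the raw count gives 23584 − 17 + 2 = 23569 true varves.
A: Extension rate ≈ 4068.1 / 23569 = 0.173 mm/yr.
Specimen B: 4590.6 mm / 0.173 mm per year = 26535.26 years ≈ 26535 varves.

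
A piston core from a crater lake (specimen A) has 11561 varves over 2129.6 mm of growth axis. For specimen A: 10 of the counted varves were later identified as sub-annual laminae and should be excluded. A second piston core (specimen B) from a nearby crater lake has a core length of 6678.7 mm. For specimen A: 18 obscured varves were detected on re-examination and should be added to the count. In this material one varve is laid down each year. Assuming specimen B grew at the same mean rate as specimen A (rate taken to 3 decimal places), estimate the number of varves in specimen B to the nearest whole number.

Specimen A: correcting the raw count gives 11561 − 10 + 18 = 11569 true varves.
A: Extension rate ≈ 2129.6 / 11569 = 0.184 mm/yr.
For B, 6678.7 / 0.184 = 36297.28 years ≈ 36297 varves.

36297 varves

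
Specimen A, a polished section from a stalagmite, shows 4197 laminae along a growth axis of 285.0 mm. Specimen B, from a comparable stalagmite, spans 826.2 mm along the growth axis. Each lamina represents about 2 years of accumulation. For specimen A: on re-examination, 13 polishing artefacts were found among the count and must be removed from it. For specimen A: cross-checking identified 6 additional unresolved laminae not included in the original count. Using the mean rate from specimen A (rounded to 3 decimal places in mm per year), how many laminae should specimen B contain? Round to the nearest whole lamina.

Specimen A: correcting the raw count gives 4197 − 13 + 6 = 4190 true laminae.
Specimen A: multiplying by 2 years per lamina: 4190 × 2 = 8380 years.
A: 285.0 mm over 8380 years gives 285.0 / 8380 ≈ 0.034 mm/year.
For B, 826.2 / 0.034 = 24300.00 years; at 2 years per lamina that is 24300.00 / 2 ≈ 12150 laminae.

12150 laminae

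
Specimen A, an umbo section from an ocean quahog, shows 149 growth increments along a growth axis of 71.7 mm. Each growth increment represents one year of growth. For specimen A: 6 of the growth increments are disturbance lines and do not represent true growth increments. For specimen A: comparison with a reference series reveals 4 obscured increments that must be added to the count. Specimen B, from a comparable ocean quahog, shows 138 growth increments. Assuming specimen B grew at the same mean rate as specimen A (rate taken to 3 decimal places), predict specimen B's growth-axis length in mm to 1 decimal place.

67.3 mm

Specimen A: true growth increment count = 149 − 6 + 4 = 147.
A: Mean rate = 71.7 mm / 147 years ≈ 0.488 mm/year.
B's length ≈ 0.488 × 138 = 67.3 mm.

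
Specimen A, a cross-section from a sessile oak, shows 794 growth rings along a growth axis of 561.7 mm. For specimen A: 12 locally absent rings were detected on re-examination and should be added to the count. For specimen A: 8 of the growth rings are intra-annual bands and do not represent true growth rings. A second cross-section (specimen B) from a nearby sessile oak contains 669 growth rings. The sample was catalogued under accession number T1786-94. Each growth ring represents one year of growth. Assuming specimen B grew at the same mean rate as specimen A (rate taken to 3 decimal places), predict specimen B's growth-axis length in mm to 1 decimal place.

471.0 mm

Specimen A: adjusted count: 794 − 8 + 12 = 798 growth rings.
A: Mean rate = 561.7 mm / 798 years ≈ 0.704 mm/yr.
Length of B = 0.704 × 669 = 471.0 mm.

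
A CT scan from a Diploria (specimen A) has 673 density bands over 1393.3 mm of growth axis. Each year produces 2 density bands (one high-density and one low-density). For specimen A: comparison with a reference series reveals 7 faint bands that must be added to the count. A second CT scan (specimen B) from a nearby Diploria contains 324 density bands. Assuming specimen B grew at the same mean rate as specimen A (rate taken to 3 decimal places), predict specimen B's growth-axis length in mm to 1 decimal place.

663.9 mm

Specimen A: after corrections the count is 673 + 7 = 680 density bands.
Specimen A: dividing by 2 density bands per year: 680 / 2 = 340 years.
A: 1393.3 mm over 340 years gives 1393.3 / 340 ≈ 4.098 mm/yr.
Specimen B: with 2 density bands per year, 324 / 2 = 162 years. Length of B = 4.098 × 162 = 663.9 mm.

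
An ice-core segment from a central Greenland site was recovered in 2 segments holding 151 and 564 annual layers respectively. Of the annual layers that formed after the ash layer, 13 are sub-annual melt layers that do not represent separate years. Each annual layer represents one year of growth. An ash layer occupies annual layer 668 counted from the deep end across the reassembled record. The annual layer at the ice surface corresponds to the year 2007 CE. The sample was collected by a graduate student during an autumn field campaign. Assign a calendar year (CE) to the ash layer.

1973 CE

Total annual layers = 151 + 564 = 715.
Between annual layer 668 and the ice surface there are 715 − 668 = 47 annual layers.
47 − 13 false = 34 true annual layers after the ash layer.
Counting back 34 years from 2007 CE places the ash layer in 2007 − 34 = 1973 CE.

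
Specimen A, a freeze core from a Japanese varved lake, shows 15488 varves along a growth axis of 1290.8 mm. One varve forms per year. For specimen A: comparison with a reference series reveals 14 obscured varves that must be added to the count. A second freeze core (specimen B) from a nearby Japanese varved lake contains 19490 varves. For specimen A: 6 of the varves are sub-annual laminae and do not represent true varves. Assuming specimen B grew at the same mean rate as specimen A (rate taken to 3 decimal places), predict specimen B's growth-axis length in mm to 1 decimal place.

Specimen A: adjusted count: 15488 − 6 + 14 = 15496 varves.
A: Mean rate = 1290.8 mm / 15496 years ≈ 0.083 mm per year.
Length of B = 0.083 × 19490 = 1617.7 mm.

1617.7 mm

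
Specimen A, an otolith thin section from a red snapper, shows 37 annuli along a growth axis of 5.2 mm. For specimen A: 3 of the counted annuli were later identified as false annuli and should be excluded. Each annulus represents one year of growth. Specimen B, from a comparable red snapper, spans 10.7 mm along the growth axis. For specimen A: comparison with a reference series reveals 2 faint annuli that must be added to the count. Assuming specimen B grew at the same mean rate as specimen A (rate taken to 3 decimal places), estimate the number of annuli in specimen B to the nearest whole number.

Specimen A: adjusted count: 37 − 3 + 2 = 36 annuli.
A: 5.2 mm over 36 years gives 5.2 / 36 ≈ 0.144 mm/year.
For B, 10.7 / 0.144 = 74.31 years ≈ 74 annuli.

74 annuli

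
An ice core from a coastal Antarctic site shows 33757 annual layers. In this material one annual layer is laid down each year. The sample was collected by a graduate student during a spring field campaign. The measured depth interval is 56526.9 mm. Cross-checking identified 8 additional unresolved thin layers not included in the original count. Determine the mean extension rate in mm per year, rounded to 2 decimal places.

After corrections the count is 33757 + 8 = 33765 annual layers.
56526.9 mm over 33765 years gives 56526.9 / 33765 ≈ 1.67 mm per year.

1.67 mm per year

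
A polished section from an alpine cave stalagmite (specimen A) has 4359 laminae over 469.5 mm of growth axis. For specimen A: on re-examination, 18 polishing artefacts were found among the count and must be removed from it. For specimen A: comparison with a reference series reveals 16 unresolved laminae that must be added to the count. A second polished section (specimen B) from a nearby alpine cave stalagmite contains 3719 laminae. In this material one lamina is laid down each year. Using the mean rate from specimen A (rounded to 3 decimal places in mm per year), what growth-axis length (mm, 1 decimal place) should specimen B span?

401.7 mm

Specimen A: true lamina count = 4359 − 18 + 16 = 4357.
A: Mean rate = 469.5 mm / 4357 years ≈ 0.108 mm per year.
For B, 0.108 mm/year × 3719 years = 401.7 mm.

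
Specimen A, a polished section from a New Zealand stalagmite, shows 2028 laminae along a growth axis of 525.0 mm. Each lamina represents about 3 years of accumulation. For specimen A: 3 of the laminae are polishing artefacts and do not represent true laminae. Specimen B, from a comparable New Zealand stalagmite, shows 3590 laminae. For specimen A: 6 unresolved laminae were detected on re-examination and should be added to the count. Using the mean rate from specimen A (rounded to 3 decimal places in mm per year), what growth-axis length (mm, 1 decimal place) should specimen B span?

Specimen A: correcting the raw count gives 2028 − 3 + 6 = 2031 true laminae.
Specimen A: 2031 laminae at 3 years each span 2031 × 3 = 6093 years.
A: Extension rate ≈ 525.0 / 6093 = 0.086 mm/yr.
Specimen B: multiplying by 3 years per lamina: 3590 × 3 = 10770 years. For B, 0.086 mm/year × 10770 years = 926.2 mm.

926.2 mm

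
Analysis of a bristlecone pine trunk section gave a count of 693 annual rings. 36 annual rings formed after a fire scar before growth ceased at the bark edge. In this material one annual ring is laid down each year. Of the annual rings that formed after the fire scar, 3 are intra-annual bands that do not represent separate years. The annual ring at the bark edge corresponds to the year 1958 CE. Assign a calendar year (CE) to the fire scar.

1925 CE

36 annual rings formed after the fire scar.
Removing the 3 false annual rings leaves 36 − 3 = 33 true annual rings beyond the fire scar.
1958 − 33 = 1925 CE.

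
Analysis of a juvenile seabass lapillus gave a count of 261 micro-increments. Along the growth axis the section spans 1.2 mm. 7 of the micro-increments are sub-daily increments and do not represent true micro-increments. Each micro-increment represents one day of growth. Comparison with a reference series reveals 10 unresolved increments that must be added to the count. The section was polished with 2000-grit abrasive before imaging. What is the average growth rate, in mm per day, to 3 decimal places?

Correcting the raw count gives 261 − 7 + 10 = 264 true micro-increments.
1.2 mm over 264 days gives 1.2 / 264 ≈ 0.005 mm per day.

0.005 mm per day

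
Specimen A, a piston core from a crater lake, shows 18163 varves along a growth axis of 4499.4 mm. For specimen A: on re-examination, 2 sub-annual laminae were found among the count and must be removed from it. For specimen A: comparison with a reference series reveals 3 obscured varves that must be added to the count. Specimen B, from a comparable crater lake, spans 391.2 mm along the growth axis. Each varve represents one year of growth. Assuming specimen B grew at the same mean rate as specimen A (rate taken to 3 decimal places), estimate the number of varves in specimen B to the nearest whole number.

Specimen A: after corrections the count is 18163 − 2 + 3 = 18164 varves.
A: Extension rate ≈ 4499.4 / 18164 = 0.248 mm/year.
Specimen B: 391.2 mm / 0.248 mm per year = 1577.42 years ≈ 1577 varves.

1577 varves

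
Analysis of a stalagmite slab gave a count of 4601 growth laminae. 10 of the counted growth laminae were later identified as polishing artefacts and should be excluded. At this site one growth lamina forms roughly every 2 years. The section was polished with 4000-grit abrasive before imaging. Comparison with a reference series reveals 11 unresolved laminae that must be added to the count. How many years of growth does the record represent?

After corrections the count is 4601 − 10 + 11 = 4602 growth laminae.
Multiplying by 2 years per growth lamina: 4602 × 2 = 9204 years.

9204 yr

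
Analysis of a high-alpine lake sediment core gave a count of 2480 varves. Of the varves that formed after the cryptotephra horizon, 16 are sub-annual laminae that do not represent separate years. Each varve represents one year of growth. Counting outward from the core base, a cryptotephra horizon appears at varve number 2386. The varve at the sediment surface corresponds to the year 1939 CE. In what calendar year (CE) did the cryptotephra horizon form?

1861 CE

Between varve 2386 and the sediment surface there are 2480 − 2386 = 94 varves.
Excluding 16 false varves: 94 − 16 = 78.
1939 − 78 = 1861 CE.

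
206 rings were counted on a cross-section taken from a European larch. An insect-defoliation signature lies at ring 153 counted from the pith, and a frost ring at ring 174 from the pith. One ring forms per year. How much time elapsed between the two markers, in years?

21 years

174 − 153 = 21 rings lie between the two events.
At one ring per year, 21 years elapsed between them.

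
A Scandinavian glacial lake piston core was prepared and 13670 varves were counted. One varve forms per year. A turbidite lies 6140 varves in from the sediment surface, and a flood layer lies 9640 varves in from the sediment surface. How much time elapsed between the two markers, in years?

3500 yr

The two markers are separated by 9640 − 6140 = 3500 varves.
One varve per year makes the interval 3500 years.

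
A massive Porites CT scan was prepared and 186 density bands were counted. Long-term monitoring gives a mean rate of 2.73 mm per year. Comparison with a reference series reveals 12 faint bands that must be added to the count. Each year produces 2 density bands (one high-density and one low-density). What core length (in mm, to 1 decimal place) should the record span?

270.3 mm

True density band count = 186 + 12 = 198.
Dividing by 2 density bands per year: 198 / 2 = 99 years.
Length ≈ 2.73 × 99 = 270.3 mm.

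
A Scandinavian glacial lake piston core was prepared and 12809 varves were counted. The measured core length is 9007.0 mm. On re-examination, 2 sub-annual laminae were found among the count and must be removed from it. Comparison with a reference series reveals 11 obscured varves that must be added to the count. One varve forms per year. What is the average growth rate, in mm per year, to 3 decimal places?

Correcting the raw count gives 12809 − 2 + 11 = 12818 true varves.
Extension rate ≈ 9007.0 / 12818 = 0.703 mm per year.

0.703 mm per year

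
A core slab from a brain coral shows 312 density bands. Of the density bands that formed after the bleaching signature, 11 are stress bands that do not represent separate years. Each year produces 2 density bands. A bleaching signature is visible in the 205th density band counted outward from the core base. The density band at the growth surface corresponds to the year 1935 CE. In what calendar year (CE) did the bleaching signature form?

1887 CE

312 − 205 = 107 density bands lie beyond the bleaching signature toward the growth surface.
Excluding 11 false density bands: 107 − 11 = 96.
Dividing by 2 density bands per year: 96 / 2 = 48 years.
1935 − 48 = 1887 CE.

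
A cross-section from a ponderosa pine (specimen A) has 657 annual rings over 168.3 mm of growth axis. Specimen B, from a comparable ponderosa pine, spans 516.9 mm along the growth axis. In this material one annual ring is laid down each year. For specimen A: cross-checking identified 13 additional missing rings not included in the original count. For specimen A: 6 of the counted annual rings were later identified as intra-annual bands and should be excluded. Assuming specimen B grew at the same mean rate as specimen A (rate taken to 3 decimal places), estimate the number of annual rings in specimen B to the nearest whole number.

2043 annual rings

Specimen A: adjusted count: 657 − 6 + 13 = 664 annual rings.
A: Extension rate ≈ 168.3 / 664 = 0.253 mm/yr.
B spans 516.9 / 0.253 = 2043.08 years ≈ 2043 annual rings.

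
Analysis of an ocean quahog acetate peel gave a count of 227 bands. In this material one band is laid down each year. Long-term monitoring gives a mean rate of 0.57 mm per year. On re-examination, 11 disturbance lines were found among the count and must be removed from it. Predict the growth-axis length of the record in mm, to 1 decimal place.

Adjusted count: 227 − 11 = 216 bands.
Length ≈ 0.57 × 216 = 123.1 mm.

123.1 mm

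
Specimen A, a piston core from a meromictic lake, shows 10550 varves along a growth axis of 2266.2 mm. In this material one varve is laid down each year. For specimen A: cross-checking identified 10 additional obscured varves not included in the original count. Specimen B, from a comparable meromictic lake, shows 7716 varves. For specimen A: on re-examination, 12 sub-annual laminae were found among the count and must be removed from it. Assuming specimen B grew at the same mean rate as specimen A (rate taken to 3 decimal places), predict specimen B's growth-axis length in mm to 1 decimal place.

1658.9 mm

Specimen A: after corrections the count is 10550 − 12 + 10 = 10548 varves.
A: Mean rate = 2266.2 mm / 10548 years ≈ 0.215 mm/yr.
B's length ≈ 0.215 × 7716 = 1658.9 mm.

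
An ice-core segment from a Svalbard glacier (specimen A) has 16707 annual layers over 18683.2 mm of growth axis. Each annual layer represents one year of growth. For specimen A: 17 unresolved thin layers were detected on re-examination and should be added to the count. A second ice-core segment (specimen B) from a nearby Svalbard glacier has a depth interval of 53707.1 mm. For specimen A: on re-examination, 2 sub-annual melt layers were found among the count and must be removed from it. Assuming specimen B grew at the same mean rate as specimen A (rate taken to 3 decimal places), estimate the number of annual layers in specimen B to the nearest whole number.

48082 annual layers

Specimen A: true annual layer count = 16707 − 2 + 17 = 16722.
A: Mean rate = 18683.2 mm / 16722 years ≈ 1.117 mm/year.
B spans 53707.1 / 1.117 = 48081.56 years ≈ 48082 annual layers.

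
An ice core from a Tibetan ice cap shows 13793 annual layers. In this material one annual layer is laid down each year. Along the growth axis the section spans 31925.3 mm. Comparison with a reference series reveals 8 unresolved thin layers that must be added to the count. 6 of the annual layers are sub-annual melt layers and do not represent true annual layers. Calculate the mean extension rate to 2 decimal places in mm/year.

Adjusted count: 13793 − 6 + 8 = 13795 annual layers.
Extension rate ≈ 31925.3 / 13795 = 2.31 mm/year.

2.31 mm/year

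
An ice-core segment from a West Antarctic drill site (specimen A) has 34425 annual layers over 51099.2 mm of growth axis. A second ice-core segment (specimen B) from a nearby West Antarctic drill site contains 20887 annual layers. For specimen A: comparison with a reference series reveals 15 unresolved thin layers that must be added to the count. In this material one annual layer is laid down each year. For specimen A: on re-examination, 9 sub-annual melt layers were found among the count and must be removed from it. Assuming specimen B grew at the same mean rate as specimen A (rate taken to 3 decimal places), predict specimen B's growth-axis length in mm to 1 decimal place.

30996.3 mm

Specimen A: after corrections the count is 34425 − 9 + 15 = 34431 annual layers.
A: Mean rate = 51099.2 mm / 34431 years ≈ 1.484 mm per year.
Length of B = 1.484 × 20887 = 30996.3 mm.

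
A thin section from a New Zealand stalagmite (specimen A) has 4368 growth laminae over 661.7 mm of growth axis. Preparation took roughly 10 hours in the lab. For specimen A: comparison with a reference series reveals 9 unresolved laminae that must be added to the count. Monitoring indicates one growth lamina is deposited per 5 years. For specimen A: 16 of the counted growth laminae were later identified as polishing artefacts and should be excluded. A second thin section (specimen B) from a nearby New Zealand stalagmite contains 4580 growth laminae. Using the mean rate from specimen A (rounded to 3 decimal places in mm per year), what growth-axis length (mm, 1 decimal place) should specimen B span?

687.0 mm

Specimen A: adjusted count: 4368 − 16 + 9 = 4361 growth laminae.
Specimen A: multiplying by 5 years per growth lamina: 4361 × 5 = 21805 years.
A: Extension rate ≈ 661.7 / 21805 = 0.030 mm/yr.
Specimen B: multiplying by 5 years per growth lamina: 4580 × 5 = 22900 years. Length of B = 0.030 × 22900 = 687.0 mm.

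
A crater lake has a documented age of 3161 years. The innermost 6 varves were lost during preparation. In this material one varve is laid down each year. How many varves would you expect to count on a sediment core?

3155 varves

Expected varves over 3161 years: 3161.
Less the 6 uncaptured varves: 3161 − 6 = 3155.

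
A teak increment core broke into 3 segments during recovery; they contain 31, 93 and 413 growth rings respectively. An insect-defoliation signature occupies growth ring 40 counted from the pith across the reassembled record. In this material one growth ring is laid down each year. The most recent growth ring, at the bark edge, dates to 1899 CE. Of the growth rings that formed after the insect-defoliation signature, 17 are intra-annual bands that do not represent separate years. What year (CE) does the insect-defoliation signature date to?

1419 CE

Total growth rings = 31 + 93 + 413 = 537.
Between growth ring 40 and the bark edge there are 537 − 40 = 497 growth rings.
Excluding 17 false growth rings: 497 − 17 = 480.
Counting back 480 years from 1899 CE places the insect-defoliation signature in 1899 − 480 = 1419 CE.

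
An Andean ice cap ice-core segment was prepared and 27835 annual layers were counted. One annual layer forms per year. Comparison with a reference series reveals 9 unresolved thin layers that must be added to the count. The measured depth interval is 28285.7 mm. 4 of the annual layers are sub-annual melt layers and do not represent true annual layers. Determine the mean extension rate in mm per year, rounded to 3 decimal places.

True annual layer count = 27835 − 4 + 9 = 27840.
Mean rate = 28285.7 mm / 27840 years ≈ 1.016 mm per year.

1.016 mm per year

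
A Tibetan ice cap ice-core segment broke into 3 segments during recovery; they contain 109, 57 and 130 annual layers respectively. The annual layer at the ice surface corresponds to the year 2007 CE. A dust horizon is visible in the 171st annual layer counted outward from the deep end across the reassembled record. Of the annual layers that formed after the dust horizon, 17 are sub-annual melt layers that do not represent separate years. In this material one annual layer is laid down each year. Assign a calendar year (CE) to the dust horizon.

1899 CE

Total annual layers = 109 + 57 + 130 = 296.
296 − 171 = 125 annual layers lie beyond the dust horizon toward the ice surface.
Removing the 17 false annual layers leaves 125 − 17 = 108 true annual layers beyond the dust horizon.
Counting back 108 years from 2007 CE places the dust horizon in 2007 − 108 = 1899 CE.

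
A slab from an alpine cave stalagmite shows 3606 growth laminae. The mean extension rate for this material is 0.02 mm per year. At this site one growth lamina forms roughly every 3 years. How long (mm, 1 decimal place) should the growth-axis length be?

216.4 mm

At 3 years per growth lamina, 3606 × 3 = 10818 years.
10818 years at 0.02 mm/year gives 0.02 × 10818 = 216.4 mm.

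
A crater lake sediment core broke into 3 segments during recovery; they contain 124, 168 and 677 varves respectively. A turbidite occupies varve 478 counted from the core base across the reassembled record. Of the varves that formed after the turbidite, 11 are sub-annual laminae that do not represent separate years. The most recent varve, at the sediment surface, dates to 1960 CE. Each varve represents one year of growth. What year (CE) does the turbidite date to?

Total varves = 124 + 168 + 677 = 969.
The turbidite sits at varve 478 from the core base, so 969 − 478 = 491 varves formed after it.
491 − 11 false = 480 true varves after the turbidite.
1960 − 480 = 1480 CE.

1480 CE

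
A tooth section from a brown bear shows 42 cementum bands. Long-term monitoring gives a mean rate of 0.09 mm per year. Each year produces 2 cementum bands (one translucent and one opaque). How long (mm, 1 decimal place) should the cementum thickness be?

Dividing by 2 cementum bands per year: 42 / 2 = 21 years.
Length ≈ 0.09 × 21 = 1.9 mm.

1.9 mm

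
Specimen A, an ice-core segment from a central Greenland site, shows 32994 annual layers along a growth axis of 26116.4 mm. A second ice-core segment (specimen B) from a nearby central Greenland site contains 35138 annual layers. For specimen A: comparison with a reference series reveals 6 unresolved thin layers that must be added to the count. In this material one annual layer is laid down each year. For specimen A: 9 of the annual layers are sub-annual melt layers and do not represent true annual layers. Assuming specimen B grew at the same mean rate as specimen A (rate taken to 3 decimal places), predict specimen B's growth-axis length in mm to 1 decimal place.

Specimen A: true annual layer count = 32994 − 9 + 6 = 32991.
A: Mean rate = 26116.4 mm / 32991 years ≈ 0.792 mm/year.
Length of B = 0.792 × 35138 = 27829.3 mm.

27829.3 mm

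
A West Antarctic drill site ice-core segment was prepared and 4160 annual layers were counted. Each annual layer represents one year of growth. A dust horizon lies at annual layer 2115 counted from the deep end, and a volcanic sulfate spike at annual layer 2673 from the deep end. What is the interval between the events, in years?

558 yr

The two markers are separated by 2673 − 2115 = 558 annual layers.
One annual layer per year makes the interval 558 years.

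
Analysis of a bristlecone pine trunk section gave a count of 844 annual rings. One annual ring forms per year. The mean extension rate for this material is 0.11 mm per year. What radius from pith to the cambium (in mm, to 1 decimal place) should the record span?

844 years of growth are recorded.
Length ≈ 0.11 × 844 = 92.8 mm.

92.8 mm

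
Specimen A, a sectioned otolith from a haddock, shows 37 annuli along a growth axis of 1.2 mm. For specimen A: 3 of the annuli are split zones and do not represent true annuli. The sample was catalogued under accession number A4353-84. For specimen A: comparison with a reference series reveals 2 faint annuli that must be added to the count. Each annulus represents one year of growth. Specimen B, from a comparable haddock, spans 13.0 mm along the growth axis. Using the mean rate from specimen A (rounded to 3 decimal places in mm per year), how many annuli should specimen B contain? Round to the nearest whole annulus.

394 annuli

Specimen A: adjusted count: 37 − 3 + 2 = 36 annuli.
A: 1.2 mm over 36 years gives 1.2 / 36 ≈ 0.033 mm/yr.
For B, 13.0 / 0.033 = 393.94 years ≈ 394 annuli.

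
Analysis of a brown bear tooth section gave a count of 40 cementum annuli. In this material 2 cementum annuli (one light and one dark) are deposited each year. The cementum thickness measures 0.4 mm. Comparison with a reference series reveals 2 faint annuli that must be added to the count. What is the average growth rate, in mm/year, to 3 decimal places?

After corrections the count is 40 + 2 = 42 cementum annuli.
42 cementum annuli at 2 per year is 42 / 2 = 21 years.
Mean rate = 0.4 mm / 21 years ≈ 0.019 mm/year.

0.019 mm/year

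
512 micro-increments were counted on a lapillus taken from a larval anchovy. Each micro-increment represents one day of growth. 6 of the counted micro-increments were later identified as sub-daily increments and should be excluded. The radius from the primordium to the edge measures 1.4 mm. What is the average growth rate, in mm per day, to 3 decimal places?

0.003 mm per day

Adjusted count: 512 − 6 = 506 micro-increments.
Extension rate ≈ 1.4 / 506 = 0.003 mm per day.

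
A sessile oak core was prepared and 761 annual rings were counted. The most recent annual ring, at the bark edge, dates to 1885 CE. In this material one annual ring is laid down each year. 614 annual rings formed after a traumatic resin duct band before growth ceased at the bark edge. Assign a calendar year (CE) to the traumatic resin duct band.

1271 CE

614 annual rings formed after the traumatic resin duct band.
Counting back 614 years from 1885 CE places the traumatic resin duct band in 1885 − 614 = 1271 CE.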